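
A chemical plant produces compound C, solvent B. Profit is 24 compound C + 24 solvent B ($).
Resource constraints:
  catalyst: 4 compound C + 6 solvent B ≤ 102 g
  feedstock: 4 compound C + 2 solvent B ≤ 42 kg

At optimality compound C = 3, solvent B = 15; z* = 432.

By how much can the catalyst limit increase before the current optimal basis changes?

24

Binding constraints: catalyst, feedstock. The basis is B = [[4,6],[4,2]] with det -16.
Per unit increase in catalyst, x* moves by d = (-0.125, 0.25).
The basis stays optimal until compound C reaches 0; allowable increase = 24 g.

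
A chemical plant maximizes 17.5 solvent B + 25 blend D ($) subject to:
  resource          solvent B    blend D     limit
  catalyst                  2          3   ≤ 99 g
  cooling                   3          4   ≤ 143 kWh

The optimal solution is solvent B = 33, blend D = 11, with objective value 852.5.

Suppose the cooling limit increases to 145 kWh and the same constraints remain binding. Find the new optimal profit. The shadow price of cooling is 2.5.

857.5

Δb = 2, so new z* = 852.5 + (2.5)·(2) = 852.5 + 5 = 857.5.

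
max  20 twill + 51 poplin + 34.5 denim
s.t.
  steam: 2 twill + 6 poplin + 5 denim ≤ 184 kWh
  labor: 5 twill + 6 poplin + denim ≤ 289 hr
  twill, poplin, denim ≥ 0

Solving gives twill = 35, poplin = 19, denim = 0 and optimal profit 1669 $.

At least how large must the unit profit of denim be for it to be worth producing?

Both steam and labor are binding at x*.
The binding rows give the dual system: 2·y_steam + 5·y_labor = 20 and 6·y_steam + 6·y_labor = 51.
This yields shadow prices y_steam = 7.5, y_labor = 1.
denim enters the basis when its profit ≥ yᵀa₃ = 7.5·5 + 1·1 = 38.5.

38.5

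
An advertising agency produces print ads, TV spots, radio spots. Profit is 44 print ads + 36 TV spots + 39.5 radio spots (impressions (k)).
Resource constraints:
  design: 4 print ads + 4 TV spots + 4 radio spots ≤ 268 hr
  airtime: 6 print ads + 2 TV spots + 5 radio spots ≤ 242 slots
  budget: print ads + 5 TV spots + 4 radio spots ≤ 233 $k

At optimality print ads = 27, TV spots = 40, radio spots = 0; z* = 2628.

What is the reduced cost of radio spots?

-2.5

Check each constraint at x*: design 268/268 (tight); airtime 242/242 (tight); budget 227/233 (slack 6).
By complementary slackness, y = 0 for the non-binding constraint.
From A_Bᵀ y = c: 4·y_design + 6·y_airtime = 44; 4·y_design + 2·y_airtime = 36.
→ y_design = 8 and y_airtime = 2.
Reduced cost of radio spots: c₃ − yᵀa₃ = 39.5 − (8·4 + 2·5) = 39.5 − 42 = -2.5.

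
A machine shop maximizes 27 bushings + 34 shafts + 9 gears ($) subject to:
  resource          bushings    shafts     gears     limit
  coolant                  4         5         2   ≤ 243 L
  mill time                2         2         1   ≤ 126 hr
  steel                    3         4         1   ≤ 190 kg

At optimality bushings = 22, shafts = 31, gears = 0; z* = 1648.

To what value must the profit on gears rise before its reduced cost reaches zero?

13

Binding: coolant and steel. Non-binding: mill time (20 unused).
Slack constraints have shadow price 0 (complementary slackness).
From A_Bᵀ y = c: 4·y_coolant + 3·y_steel = 27; 5·y_coolant + 4·y_steel = 34.
This yields shadow prices y_coolant = 6, y_steel = 1.
gears enters the basis when its profit ≥ yᵀa₃ = 6·2 + 1·1 = 13.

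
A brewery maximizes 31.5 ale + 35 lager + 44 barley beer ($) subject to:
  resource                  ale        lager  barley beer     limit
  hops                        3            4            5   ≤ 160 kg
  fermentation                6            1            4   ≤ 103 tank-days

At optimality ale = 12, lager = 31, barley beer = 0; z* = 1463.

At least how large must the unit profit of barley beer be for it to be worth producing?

46.5

Check each constraint at x*: hops 160/160 (tight); fermentation 103/103 (tight).
From A_Bᵀ y = c: 3·y_hops + 6·y_fermentation = 31.5; 4·y_hops + 1·y_fermentation = 35.
→ y_hops = 8.5 and y_fermentation = 1.
barley beer enters the basis when its profit ≥ yᵀa₃ = 8.5·5 + 1·4 = 46.5.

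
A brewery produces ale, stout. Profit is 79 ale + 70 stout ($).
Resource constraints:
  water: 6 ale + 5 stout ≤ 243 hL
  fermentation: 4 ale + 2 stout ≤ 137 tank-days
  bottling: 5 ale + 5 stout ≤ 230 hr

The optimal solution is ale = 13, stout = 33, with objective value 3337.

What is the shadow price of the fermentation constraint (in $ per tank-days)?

0

At the optimum: water uses 243 of 243 (binding); fermentation uses 118 of 137 (slack = 19); bottling uses 230 of 230 (binding).
Slack constraints have shadow price 0 (complementary slackness).
The binding rows give the dual system: 6·y_water + 5·y_bottling = 79 and 5·y_water + 5·y_bottling = 70.
Solving: y_water = 9, y_bottling = 5.
Shadow price of fermentation = 0.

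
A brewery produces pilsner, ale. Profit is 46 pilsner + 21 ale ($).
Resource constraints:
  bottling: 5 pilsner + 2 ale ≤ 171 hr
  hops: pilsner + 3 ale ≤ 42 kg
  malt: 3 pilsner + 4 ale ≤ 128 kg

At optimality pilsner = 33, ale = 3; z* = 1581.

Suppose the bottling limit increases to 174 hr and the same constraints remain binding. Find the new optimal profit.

Check each constraint at x*: bottling 171/171 (tight); hops 42/42 (tight); malt 111/128 (slack 17).
By complementary slackness, y = 0 for the non-binding constraint.
Dual feasibility on the basic columns requires 5·y_bottling + 1·y_hops = 46, 2·y_bottling + 3·y_hops = 21.
This yields shadow prices y_bottling = 9, y_hops = 1.
Δz = y_bottling·Δb = 9 × (3) = 27, so new z* = 1581 + 27 = 1608.

1608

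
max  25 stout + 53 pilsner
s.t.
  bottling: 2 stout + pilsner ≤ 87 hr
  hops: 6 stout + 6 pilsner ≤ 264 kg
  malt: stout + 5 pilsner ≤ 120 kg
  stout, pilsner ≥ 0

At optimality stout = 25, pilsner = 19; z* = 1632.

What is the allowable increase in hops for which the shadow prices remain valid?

48

Binding constraints: hops, malt. The basis is B = [[6,6],[1,5]] with det 24.
Per unit increase in hops, x* moves by d = (0.2083, -0.0417).
The basis stays optimal until bottling becomes binding; allowable increase = 48 kg.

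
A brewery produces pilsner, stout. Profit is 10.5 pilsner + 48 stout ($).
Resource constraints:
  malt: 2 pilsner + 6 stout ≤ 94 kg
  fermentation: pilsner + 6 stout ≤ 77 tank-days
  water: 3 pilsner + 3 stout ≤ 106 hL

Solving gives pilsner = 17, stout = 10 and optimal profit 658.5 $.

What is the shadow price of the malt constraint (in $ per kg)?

At the optimum: malt uses 94 of 94 (binding); fermentation uses 77 of 77 (binding); water uses 81 of 106 (slack = 25).
By complementary slackness, y = 0 for the non-binding constraint.
The binding rows give the dual system: 2·y_malt + 1·y_fermentation = 10.5 and 6·y_malt + 6·y_fermentation = 48.
This yields shadow prices y_malt = 2.5, y_fermentation = 5.5.
Shadow price of malt = 2.5.

2.5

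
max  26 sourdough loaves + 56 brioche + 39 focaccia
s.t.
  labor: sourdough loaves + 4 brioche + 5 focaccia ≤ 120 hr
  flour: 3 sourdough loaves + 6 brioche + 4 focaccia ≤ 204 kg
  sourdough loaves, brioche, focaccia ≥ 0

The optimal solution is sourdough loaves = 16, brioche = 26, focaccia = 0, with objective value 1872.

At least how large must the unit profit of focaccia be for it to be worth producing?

Check each constraint at x*: labor 120/120 (tight); flour 204/204 (tight).
The binding rows give the dual system: 1·y_labor + 3·y_flour = 26 and 4·y_labor + 6·y_flour = 56.
→ y_labor = 2 and y_flour = 8.
focaccia enters the basis when its profit ≥ yᵀa₃ = 2·5 + 8·4 = 42.

42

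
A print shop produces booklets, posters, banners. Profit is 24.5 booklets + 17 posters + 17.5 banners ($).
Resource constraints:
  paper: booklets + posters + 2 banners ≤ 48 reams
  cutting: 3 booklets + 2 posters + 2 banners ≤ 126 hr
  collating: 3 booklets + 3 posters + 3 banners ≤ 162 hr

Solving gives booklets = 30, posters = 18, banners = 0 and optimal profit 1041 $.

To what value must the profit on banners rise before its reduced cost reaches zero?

19

Binding: paper and cutting. Non-binding: collating (18 unused).
By complementary slackness, y = 0 for the non-binding constraint.
From A_Bᵀ y = c: 1·y_paper + 3·y_cutting = 24.5; 1·y_paper + 2·y_cutting = 17.
→ y_paper = 2 and y_cutting = 7.5.
banners enters the basis when its profit ≥ yᵀa₃ = 2·2 + 7.5·2 = 19.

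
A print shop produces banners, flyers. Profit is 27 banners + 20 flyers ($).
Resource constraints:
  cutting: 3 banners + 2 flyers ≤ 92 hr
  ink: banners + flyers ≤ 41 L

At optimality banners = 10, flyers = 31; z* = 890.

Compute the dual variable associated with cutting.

7

At the optimum: cutting uses 92 of 92 (binding); ink uses 41 of 41 (binding).
From A_Bᵀ y = c: 3·y_cutting + 1·y_ink = 27; 2·y_cutting + 1·y_ink = 20.
→ y_cutting = 7 and y_ink = 6.
Shadow price of cutting = 7.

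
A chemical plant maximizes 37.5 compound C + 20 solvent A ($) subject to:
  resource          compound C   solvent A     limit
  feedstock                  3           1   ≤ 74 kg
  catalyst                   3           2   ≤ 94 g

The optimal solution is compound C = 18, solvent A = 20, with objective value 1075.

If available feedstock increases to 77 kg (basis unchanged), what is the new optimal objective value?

1090

Both feedstock and catalyst are binding at x*.
From A_Bᵀ y = c: 3·y_feedstock + 3·y_catalyst = 37.5; 1·y_feedstock + 2·y_catalyst = 20.
Solving: y_feedstock = 5, y_catalyst = 7.5.
Δz = y_feedstock·Δb = 5 × (3) = 15, so new z* = 1075 + 15 = 1090.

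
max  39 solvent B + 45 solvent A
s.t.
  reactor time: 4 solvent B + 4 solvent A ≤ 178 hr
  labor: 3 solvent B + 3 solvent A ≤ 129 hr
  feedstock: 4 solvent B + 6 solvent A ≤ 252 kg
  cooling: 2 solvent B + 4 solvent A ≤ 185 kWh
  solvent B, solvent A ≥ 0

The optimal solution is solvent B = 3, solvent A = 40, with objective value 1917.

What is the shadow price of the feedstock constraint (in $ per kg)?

3

Binding: labor and feedstock. Non-binding: reactor time (6 unused), cooling (19 unused).
By complementary slackness, y = 0 for the non-binding constraints.
The binding rows give the dual system: 3·y_labor + 4·y_feedstock = 39 and 3·y_labor + 6·y_feedstock = 45.
→ y_labor = 9 and y_feedstock = 3.
Shadow price of feedstock = 3.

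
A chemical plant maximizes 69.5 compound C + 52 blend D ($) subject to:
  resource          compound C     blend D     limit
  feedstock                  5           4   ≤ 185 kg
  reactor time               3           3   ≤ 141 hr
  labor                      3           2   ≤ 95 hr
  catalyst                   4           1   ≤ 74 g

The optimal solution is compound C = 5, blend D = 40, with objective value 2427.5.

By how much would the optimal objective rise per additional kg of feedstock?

8.5

Binding: feedstock and labor. Non-binding: reactor time (6 unused), catalyst (14 unused).
By complementary slackness, y = 0 for the non-binding constraints.
From A_Bᵀ y = c: 5·y_feedstock + 3·y_labor = 69.5; 4·y_feedstock + 2·y_labor = 52.
This yields shadow prices y_feedstock = 8.5, y_labor = 9.
Shadow price of feedstock = 8.5.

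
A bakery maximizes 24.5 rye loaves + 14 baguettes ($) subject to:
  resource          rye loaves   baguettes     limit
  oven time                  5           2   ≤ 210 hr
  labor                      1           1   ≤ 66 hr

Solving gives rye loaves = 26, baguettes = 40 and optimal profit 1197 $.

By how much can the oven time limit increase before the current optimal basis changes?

Binding constraints: oven time, labor. The basis is B = [[5,2],[1,1]] with det 3.
Per unit increase in oven time, x* moves by d = (0.3333, -0.3333).
The basis stays optimal until baguettes reaches 0; allowable increase = 120 hr.

120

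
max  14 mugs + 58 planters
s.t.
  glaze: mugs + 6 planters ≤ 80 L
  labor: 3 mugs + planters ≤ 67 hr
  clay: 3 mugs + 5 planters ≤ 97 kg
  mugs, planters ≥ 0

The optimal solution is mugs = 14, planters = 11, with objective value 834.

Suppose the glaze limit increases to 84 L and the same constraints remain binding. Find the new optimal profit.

Binding: glaze and clay. Non-binding: labor (14 unused).
By complementary slackness, y = 0 for the non-binding constraint.
Dual feasibility on the basic columns requires 1·y_glaze + 3·y_clay = 14, 6·y_glaze + 5·y_clay = 58.
→ y_glaze = 8 and y_clay = 2.
Δz = y_glaze·Δb = 8 × (4) = 32, so new z* = 834 + 32 = 866.

866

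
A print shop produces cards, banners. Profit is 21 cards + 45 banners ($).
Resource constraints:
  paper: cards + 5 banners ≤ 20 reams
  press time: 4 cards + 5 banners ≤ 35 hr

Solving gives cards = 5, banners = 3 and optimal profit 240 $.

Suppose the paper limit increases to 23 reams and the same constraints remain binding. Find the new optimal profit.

Both paper and press time are binding at x*.
The binding rows give the dual system: 1·y_paper + 4·y_press time = 21 and 5·y_paper + 5·y_press time = 45.
→ y_paper = 5 and y_press time = 4.
Δz = y_paper·Δb = 5 × (3) = 15, so new z* = 240 + 15 = 255.

255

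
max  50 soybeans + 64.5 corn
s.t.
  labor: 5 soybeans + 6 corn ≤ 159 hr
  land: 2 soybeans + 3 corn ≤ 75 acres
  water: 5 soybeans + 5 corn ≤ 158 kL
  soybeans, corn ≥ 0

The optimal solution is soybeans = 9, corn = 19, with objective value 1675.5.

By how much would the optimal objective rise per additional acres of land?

7.5

Check each constraint at x*: labor 159/159 (tight); land 75/75 (tight); water 140/158 (slack 18).
By complementary slackness, y = 0 for the non-binding constraint.
From A_Bᵀ y = c: 5·y_labor + 2·y_land = 50; 6·y_labor + 3·y_land = 64.5.
Solving: y_labor = 7, y_land = 7.5.
Shadow price of land = 7.5.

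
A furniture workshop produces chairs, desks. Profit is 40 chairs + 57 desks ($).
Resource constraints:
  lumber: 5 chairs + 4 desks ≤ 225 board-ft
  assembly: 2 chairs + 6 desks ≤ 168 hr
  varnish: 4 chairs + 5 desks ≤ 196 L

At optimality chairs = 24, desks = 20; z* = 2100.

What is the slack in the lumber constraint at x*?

lumber used = 5·24 + 4·20 = 200; slack = 225 − 200 = 25.

25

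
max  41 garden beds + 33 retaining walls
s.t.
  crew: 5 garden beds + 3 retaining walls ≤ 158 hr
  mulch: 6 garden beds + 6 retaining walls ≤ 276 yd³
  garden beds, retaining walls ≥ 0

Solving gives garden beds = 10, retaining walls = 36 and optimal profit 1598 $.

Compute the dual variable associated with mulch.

3.5

Both crew and mulch are binding at x*.
Dual feasibility on the basic columns requires 5·y_crew + 6·y_mulch = 41, 3·y_crew + 6·y_mulch = 33.
Solving: y_crew = 4, y_mulch = 3.5.
Shadow price of mulch = 3.5.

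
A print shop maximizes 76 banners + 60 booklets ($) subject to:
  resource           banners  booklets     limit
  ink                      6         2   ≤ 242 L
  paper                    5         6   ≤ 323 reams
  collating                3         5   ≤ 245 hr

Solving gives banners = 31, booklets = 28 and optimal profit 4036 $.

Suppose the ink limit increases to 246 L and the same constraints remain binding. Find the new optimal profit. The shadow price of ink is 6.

Δb = 4, so new z* = 4036 + (6)·(4) = 4036 + 24 = 4060.

4060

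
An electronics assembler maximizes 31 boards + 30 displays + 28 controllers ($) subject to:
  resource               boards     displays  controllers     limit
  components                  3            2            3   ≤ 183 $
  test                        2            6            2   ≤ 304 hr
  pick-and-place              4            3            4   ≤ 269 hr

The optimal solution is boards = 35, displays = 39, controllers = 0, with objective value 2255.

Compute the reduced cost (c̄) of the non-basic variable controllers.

Binding: components and test. Non-binding: pick-and-place (12 unused).
Since pick-and-place is not tight, its dual is 0.
From A_Bᵀ y = c: 3·y_components + 2·y_test = 31; 2·y_components + 6·y_test = 30.
Solving: y_components = 9, y_test = 2.
Reduced cost of controllers: c₃ − yᵀa₃ = 28 − (9·3 + 2·2) = 28 − 31 = -3.

-3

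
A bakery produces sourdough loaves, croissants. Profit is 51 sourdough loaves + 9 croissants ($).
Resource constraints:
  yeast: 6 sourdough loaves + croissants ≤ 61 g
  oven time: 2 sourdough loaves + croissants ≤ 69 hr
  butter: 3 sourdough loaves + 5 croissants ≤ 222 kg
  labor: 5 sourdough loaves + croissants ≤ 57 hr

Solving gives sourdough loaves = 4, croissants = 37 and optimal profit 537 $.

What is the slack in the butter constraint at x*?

butter used = 3·4 + 5·37 = 197; slack = 222 − 197 = 25.

25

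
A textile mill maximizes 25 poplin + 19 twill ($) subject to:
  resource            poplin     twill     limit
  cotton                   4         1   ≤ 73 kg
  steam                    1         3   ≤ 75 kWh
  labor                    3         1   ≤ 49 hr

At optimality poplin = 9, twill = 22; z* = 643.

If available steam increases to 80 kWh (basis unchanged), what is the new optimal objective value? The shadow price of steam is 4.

Δb = 5, so new z* = 643 + (4)·(5) = 643 + 20 = 663.

663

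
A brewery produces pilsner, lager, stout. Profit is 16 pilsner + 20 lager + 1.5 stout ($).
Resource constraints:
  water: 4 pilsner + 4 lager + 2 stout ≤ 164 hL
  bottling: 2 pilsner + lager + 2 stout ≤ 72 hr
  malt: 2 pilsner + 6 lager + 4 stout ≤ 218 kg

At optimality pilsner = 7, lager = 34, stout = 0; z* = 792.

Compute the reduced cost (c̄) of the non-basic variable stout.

-9.5

At the optimum: water uses 164 of 164 (binding); bottling uses 48 of 72 (slack = 24); malt uses 218 of 218 (binding).
Slack constraints have shadow price 0 (complementary slackness).
From A_Bᵀ y = c: 4·y_water + 2·y_malt = 16; 4·y_water + 6·y_malt = 20.
This yields shadow prices y_water = 3.5, y_malt = 1.
Reduced cost of stout: c₃ − yᵀa₃ = 1.5 − (3.5·2 + 1·4) = 1.5 − 11 = -9.5.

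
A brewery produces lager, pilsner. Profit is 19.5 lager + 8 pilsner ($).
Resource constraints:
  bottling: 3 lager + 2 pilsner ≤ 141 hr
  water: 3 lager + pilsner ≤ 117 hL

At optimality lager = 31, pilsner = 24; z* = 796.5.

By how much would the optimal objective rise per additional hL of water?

Check each constraint at x*: bottling 141/141 (tight); water 117/117 (tight).
From A_Bᵀ y = c: 3·y_bottling + 3·y_water = 19.5; 2·y_bottling + 1·y_water = 8.
Solving: y_bottling = 1.5, y_water = 5.
Shadow price of water = 5.

5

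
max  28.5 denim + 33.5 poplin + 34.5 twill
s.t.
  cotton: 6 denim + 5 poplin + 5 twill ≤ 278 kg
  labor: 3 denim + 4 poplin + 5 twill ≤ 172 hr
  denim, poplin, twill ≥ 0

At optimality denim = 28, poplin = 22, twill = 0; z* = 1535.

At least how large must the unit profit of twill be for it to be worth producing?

Check each constraint at x*: cotton 278/278 (tight); labor 172/172 (tight).
From A_Bᵀ y = c: 6·y_cotton + 3·y_labor = 28.5; 5·y_cotton + 4·y_labor = 33.5.
Solving: y_cotton = 1.5, y_labor = 6.5.
twill enters the basis when its profit ≥ yᵀa₃ = 1.5·5 + 6.5·5 = 40.

40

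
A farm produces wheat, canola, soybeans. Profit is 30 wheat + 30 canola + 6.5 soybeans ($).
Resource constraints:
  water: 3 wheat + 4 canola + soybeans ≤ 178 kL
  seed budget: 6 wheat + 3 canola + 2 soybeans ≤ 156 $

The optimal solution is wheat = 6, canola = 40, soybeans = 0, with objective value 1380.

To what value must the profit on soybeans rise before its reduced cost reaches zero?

10

Check each constraint at x*: water 178/178 (tight); seed budget 156/156 (tight).
The binding rows give the dual system: 3·y_water + 6·y_seed budget = 30 and 4·y_water + 3·y_seed budget = 30.
Solving: y_water = 6, y_seed budget = 2.
soybeans enters the basis when its profit ≥ yᵀa₃ = 6·1 + 2·2 = 10.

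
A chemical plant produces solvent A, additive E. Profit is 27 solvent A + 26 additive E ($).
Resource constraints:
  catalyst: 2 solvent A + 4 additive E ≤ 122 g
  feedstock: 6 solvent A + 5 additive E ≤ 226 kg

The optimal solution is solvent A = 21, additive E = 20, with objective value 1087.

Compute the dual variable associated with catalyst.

1.5

Both catalyst and feedstock are binding at x*.
The binding rows give the dual system: 2·y_catalyst + 6·y_feedstock = 27 and 4·y_catalyst + 5·y_feedstock = 26.
Solving: y_catalyst = 1.5, y_feedstock = 4.
Shadow price of catalyst = 1.5.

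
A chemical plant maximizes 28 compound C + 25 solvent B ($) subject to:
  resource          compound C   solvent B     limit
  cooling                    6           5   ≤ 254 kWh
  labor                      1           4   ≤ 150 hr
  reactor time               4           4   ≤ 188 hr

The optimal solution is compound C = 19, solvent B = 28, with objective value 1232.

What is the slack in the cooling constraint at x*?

0

cooling used = 6·19 + 5·28 = 254; slack = 254 − 254 = 0.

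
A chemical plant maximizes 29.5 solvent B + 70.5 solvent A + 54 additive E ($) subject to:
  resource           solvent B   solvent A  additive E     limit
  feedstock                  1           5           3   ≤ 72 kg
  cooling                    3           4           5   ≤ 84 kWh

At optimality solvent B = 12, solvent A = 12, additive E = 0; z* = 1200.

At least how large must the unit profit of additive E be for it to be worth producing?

Check each constraint at x*: feedstock 72/72 (tight); cooling 84/84 (tight).
From A_Bᵀ y = c: 1·y_feedstock + 3·y_cooling = 29.5; 5·y_feedstock + 4·y_cooling = 70.5.
→ y_feedstock = 8.5 and y_cooling = 7.
additive E enters the basis when its profit ≥ yᵀa₃ = 8.5·3 + 7·5 = 60.5.

60.5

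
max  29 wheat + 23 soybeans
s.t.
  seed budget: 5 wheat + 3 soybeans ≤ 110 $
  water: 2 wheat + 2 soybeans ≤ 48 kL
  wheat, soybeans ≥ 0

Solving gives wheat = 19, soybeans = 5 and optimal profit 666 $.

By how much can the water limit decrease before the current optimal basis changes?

4

Binding constraints: seed budget, water. The basis is B = [[5,3],[2,2]] with det 4.
Per unit decrease in water, x* moves by d = (0.75, -1.25).
The basis stays optimal until soybeans reaches 0; allowable decrease = 4 kL.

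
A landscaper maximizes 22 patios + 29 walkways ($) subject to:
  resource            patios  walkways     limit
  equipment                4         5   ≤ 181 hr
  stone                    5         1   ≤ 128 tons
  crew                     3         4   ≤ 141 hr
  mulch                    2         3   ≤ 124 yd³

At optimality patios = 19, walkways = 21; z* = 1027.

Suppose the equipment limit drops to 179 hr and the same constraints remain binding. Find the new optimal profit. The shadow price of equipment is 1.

1025

Δb = -2, so new z* = 1027 + (1)·(-2) = 1027 − 2 = 1025.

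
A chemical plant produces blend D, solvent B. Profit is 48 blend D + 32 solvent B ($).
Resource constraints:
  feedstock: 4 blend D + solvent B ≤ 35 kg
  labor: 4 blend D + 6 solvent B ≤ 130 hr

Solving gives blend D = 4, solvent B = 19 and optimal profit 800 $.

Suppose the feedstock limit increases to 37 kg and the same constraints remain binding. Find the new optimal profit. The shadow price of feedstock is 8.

Δb = 2, so new z* = 800 + (8)·(2) = 800 + 16 = 816.

816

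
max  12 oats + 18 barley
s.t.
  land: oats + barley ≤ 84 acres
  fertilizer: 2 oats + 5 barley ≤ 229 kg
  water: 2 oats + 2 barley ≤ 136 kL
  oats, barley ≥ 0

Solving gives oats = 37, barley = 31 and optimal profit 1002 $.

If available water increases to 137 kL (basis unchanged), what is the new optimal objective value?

Check each constraint at x*: land 68/84 (slack 16); fertilizer 229/229 (tight); water 136/136 (tight).
By complementary slackness, y = 0 for the non-binding constraint.
The binding rows give the dual system: 2·y_fertilizer + 2·y_water = 12 and 5·y_fertilizer + 2·y_water = 18.
Solving: y_fertilizer = 2, y_water = 4.
Δz = y_water·Δb = 4 × (1) = 4, so new z* = 1002 + 4 = 1006.

1006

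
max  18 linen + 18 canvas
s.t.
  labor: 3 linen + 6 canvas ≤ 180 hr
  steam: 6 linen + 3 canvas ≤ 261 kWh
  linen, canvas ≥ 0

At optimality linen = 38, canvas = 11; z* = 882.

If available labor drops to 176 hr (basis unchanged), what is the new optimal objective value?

874

Both labor and steam are binding at x*.
From A_Bᵀ y = c: 3·y_labor + 6·y_steam = 18; 6·y_labor + 3·y_steam = 18.
This yields shadow prices y_labor = 2, y_steam = 2.
Δz = y_labor·Δb = 2 × (-4) = -8, so new z* = 882 − 8 = 874.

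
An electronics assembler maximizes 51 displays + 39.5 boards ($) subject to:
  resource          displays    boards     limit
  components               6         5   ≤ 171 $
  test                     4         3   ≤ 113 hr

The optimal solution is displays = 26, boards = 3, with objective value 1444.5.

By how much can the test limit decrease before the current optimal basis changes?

10.4

Binding constraints: components, test. The basis is B = [[6,5],[4,3]] with det -2.
Per unit decrease in test, x* moves by d = (-2.5, 3).
The basis stays optimal until displays reaches 0; allowable decrease = 10.4 hr.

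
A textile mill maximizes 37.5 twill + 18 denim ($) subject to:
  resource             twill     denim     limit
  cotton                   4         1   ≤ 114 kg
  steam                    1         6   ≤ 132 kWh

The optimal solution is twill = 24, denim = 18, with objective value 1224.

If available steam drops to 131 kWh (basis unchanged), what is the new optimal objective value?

1222.5

Both cotton and steam are binding at x*.
The binding rows give the dual system: 4·y_cotton + 1·y_steam = 37.5 and 1·y_cotton + 6·y_steam = 18.
→ y_cotton = 9 and y_steam = 1.5.
Δz = y_steam·Δb = 1.5 × (-1) = -1.5, so new z* = 1224 − 1.5 = 1222.5.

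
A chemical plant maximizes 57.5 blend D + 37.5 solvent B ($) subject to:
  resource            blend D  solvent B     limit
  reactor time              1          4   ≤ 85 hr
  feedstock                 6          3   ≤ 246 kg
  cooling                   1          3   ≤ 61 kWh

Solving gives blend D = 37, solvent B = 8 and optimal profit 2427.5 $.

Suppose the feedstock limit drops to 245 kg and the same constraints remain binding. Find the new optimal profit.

2418.5

Binding: feedstock and cooling. Non-binding: reactor time (16 unused).
Slack constraints have shadow price 0 (complementary slackness).
Dual feasibility on the basic columns requires 6·y_feedstock + 1·y_cooling = 57.5, 3·y_feedstock + 3·y_cooling = 37.5.
→ y_feedstock = 9 and y_cooling = 3.5.
Δz = y_feedstock·Δb = 9 × (-1) = -9, so new z* = 2427.5 − 9 = 2418.5.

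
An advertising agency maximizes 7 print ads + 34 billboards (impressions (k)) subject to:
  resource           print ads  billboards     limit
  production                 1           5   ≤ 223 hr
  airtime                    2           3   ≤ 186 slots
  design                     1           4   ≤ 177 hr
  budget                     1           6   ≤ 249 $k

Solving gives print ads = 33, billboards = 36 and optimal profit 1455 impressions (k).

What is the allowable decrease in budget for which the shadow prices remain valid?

4.8

Binding constraints: design, budget. The basis is B = [[1,4],[1,6]] with det 2.
Per unit decrease in budget, x* moves by d = (2, -0.5).
The basis stays optimal until airtime becomes binding; allowable decrease = 4.8 $k.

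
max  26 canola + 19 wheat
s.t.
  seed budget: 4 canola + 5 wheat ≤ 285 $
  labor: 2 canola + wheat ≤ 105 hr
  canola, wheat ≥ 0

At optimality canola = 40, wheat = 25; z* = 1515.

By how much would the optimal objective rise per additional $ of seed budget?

2

Both seed budget and labor are binding at x*.
Dual feasibility on the basic columns requires 4·y_seed budget + 2·y_labor = 26, 5·y_seed budget + 1·y_labor = 19.
→ y_seed budget = 2 and y_labor = 9.
Shadow price of seed budget = 2.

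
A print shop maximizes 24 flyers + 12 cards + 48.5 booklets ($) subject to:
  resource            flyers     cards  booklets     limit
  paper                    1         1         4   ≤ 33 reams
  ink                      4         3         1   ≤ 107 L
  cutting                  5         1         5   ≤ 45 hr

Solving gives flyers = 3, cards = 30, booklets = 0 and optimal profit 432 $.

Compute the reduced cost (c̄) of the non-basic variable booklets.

At the optimum: paper uses 33 of 33 (binding); ink uses 102 of 107 (slack = 5); cutting uses 45 of 45 (binding).
Since ink is not tight, its dual is 0.
The binding rows give the dual system: 1·y_paper + 5·y_cutting = 24 and 1·y_paper + 1·y_cutting = 12.
This yields shadow prices y_paper = 9, y_cutting = 3.
Reduced cost of booklets: c₃ − yᵀa₃ = 48.5 − (9·4 + 3·5) = 48.5 − 51 = -2.5.

-2.5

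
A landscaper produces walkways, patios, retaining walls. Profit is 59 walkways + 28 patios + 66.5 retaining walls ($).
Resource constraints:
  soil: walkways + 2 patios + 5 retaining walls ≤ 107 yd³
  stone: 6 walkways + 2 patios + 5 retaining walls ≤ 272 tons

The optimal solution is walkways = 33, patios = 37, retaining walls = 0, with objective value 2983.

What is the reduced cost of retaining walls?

At the optimum: soil uses 107 of 107 (binding); stone uses 272 of 272 (binding).
Dual feasibility on the basic columns requires 1·y_soil + 6·y_stone = 59, 2·y_soil + 2·y_stone = 28.
→ y_soil = 5 and y_stone = 9.
Reduced cost of retaining walls: c₃ − yᵀa₃ = 66.5 − (5·5 + 9·5) = 66.5 − 70 = -3.5.

-3.5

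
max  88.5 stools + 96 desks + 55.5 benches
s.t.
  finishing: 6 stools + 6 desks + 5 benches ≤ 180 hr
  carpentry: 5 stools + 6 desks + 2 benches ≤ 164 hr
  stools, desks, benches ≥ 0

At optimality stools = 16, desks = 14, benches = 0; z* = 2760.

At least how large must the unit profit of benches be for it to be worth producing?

Both finishing and carpentry are binding at x*.
From A_Bᵀ y = c: 6·y_finishing + 5·y_carpentry = 88.5; 6·y_finishing + 6·y_carpentry = 96.
Solving: y_finishing = 8.5, y_carpentry = 7.5.
benches enters the basis when its profit ≥ yᵀa₃ = 8.5·5 + 7.5·2 = 57.5.

57.5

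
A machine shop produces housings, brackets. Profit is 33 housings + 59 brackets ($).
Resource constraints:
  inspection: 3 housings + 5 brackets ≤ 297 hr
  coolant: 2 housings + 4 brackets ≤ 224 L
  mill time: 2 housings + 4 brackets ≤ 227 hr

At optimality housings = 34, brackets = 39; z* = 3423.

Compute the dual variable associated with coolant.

6

Check each constraint at x*: inspection 297/297 (tight); coolant 224/224 (tight); mill time 224/227 (slack 3).
Slack constraints have shadow price 0 (complementary slackness).
The binding rows give the dual system: 3·y_inspection + 2·y_coolant = 33 and 5·y_inspection + 4·y_coolant = 59.
→ y_inspection = 7 and y_coolant = 6.
Shadow price of coolant = 6.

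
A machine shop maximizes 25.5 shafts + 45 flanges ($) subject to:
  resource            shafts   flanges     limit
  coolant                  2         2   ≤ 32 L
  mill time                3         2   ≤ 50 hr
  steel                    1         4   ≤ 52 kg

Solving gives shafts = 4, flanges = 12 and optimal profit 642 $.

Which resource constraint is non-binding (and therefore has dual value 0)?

mill time

coolant: 32/32 (binding)
mill time: 36/50 (slack 14)
steel: 52/52 (binding)
By complementary slackness, a constraint with positive slack has shadow price 0 → mill time.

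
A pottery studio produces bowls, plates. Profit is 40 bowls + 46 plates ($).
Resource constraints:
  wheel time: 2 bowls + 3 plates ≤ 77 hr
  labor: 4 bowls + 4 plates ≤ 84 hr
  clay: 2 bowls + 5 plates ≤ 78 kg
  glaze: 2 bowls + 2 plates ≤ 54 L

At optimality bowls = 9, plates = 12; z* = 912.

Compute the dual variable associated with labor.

9

Check each constraint at x*: wheel time 54/77 (slack 23); labor 84/84 (tight); clay 78/78 (tight); glaze 42/54 (slack 12).
Since wheel time, glaze are not tight, their duals are 0.
Dual feasibility on the basic columns requires 4·y_labor + 2·y_clay = 40, 4·y_labor + 5·y_clay = 46.
This yields shadow prices y_labor = 9, y_clay = 2.
Shadow price of labor = 9.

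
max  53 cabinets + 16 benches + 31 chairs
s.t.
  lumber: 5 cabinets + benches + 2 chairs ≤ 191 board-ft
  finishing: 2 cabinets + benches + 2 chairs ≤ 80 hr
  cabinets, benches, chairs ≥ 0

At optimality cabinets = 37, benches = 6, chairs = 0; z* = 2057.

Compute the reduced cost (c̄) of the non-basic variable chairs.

At the optimum: lumber uses 191 of 191 (binding); finishing uses 80 of 80 (binding).
Dual feasibility on the basic columns requires 5·y_lumber + 2·y_finishing = 53, 1·y_lumber + 1·y_finishing = 16.
Solving: y_lumber = 7, y_finishing = 9.
Reduced cost of chairs: c₃ − yᵀa₃ = 31 − (7·2 + 9·2) = 31 − 32 = -1.

-1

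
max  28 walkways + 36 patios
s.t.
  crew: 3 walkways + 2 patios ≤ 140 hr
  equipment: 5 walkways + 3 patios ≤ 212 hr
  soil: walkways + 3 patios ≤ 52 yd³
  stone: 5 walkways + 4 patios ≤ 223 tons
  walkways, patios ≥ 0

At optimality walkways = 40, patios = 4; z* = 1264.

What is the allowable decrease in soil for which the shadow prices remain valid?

9.6

Binding constraints: equipment, soil. The basis is B = [[5,3],[1,3]] with det 12.
Per unit decrease in soil, x* moves by d = (0.25, -0.4167).
The basis stays optimal until patios reaches 0; allowable decrease = 9.6 yd³.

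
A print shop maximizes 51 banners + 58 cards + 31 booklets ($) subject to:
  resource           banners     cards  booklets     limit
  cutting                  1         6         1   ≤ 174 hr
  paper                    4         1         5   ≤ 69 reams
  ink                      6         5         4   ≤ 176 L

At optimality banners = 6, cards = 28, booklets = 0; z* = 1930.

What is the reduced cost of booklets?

Check each constraint at x*: cutting 174/174 (tight); paper 52/69 (slack 17); ink 176/176 (tight).
By complementary slackness, y = 0 for the non-binding constraint.
Dual feasibility on the basic columns requires 1·y_cutting + 6·y_ink = 51, 6·y_cutting + 5·y_ink = 58.
This yields shadow prices y_cutting = 3, y_ink = 8.
Reduced cost of booklets: c₃ − yᵀa₃ = 31 − (3·1 + 8·4) = 31 − 35 = -4.

-4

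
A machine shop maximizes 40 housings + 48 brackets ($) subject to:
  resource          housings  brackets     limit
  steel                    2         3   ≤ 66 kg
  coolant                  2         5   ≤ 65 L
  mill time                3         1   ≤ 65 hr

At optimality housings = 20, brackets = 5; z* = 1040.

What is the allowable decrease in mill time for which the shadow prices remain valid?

Binding constraints: coolant, mill time. The basis is B = [[2,5],[3,1]] with det -13.
Per unit decrease in mill time, x* moves by d = (-0.3846, 0.1538).
The basis stays optimal until housings reaches 0; allowable decrease = 52 hr.

52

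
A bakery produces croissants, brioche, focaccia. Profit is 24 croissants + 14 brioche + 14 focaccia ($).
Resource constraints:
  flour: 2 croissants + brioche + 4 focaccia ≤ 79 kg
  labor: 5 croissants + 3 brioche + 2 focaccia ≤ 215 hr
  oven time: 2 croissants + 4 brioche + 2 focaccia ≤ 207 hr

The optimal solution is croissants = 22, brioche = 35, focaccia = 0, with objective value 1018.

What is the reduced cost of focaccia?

-2

Binding: flour and labor. Non-binding: oven time (23 unused).
Slack constraints have shadow price 0 (complementary slackness).
From A_Bᵀ y = c: 2·y_flour + 5·y_labor = 24; 1·y_flour + 3·y_labor = 14.
Solving: y_flour = 2, y_labor = 4.
Reduced cost of focaccia: c₃ − yᵀa₃ = 14 − (2·4 + 4·2) = 14 − 16 = -2.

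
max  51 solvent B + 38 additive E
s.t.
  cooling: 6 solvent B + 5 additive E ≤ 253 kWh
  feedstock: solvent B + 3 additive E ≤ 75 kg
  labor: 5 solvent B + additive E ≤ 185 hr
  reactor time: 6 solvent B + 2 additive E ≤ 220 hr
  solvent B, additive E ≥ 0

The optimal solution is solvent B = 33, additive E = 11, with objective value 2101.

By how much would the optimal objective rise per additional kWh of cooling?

7

At the optimum: cooling uses 253 of 253 (binding); feedstock uses 66 of 75 (slack = 9); labor uses 176 of 185 (slack = 9); reactor time uses 220 of 220 (binding).
Slack constraints have shadow price 0 (complementary slackness).
From A_Bᵀ y = c: 6·y_cooling + 6·y_reactor time = 51; 5·y_cooling + 2·y_reactor time = 38.
→ y_cooling = 7 and y_reactor time = 1.5.
Shadow price of cooling = 7.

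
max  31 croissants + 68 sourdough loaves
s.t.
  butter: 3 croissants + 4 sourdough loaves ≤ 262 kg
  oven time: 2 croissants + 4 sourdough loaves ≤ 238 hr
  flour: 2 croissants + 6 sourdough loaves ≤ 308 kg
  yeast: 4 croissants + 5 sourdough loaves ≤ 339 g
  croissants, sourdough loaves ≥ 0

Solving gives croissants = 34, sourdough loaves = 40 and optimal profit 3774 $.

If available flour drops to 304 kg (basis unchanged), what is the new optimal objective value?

3742

Binding: butter and flour. Non-binding: oven time (10 unused), yeast (3 unused).
Slack constraints have shadow price 0 (complementary slackness).
From A_Bᵀ y = c: 3·y_butter + 2·y_flour = 31; 4·y_butter + 6·y_flour = 68.
→ y_butter = 5 and y_flour = 8.
Δz = y_flour·Δb = 8 × (-4) = -32, so new z* = 3774 − 32 = 3742.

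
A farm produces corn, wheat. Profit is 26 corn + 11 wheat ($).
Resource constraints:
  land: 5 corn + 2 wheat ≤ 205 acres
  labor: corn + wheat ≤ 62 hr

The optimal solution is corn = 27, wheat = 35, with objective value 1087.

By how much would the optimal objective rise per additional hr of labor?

1

Check each constraint at x*: land 205/205 (tight); labor 62/62 (tight).
From A_Bᵀ y = c: 5·y_land + 1·y_labor = 26; 2·y_land + 1·y_labor = 11.
→ y_land = 5 and y_labor = 1.
Shadow price of labor = 1.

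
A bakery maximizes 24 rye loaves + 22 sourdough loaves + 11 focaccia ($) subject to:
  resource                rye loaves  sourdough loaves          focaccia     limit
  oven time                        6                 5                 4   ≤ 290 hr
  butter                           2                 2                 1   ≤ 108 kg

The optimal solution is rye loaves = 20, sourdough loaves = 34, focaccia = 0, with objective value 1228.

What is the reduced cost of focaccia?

-3

At the optimum: oven time uses 290 of 290 (binding); butter uses 108 of 108 (binding).
From A_Bᵀ y = c: 6·y_oven time + 2·y_butter = 24; 5·y_oven time + 2·y_butter = 22.
→ y_oven time = 2 and y_butter = 6.
Reduced cost of focaccia: c₃ − yᵀa₃ = 11 − (2·4 + 6·1) = 11 − 14 = -3.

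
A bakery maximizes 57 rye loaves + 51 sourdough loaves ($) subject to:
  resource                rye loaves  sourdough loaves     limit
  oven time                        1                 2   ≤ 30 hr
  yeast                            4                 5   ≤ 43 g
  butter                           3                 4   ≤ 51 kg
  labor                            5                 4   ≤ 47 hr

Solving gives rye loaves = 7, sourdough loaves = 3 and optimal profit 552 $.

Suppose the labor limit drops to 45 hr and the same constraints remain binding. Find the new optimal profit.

534

Check each constraint at x*: oven time 13/30 (slack 17); yeast 43/43 (tight); butter 33/51 (slack 18); labor 47/47 (tight).
Slack constraints have shadow price 0 (complementary slackness).
The binding rows give the dual system: 4·y_yeast + 5·y_labor = 57 and 5·y_yeast + 4·y_labor = 51.
Solving: y_yeast = 3, y_labor = 9.
Δz = y_labor·Δb = 9 × (-2) = -18, so new z* = 552 − 18 = 534.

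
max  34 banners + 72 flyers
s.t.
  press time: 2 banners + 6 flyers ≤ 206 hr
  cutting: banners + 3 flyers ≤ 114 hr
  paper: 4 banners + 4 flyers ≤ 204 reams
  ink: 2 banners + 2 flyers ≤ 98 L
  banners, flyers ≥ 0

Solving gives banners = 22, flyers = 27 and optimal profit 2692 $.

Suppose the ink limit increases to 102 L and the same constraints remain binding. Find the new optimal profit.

2722

At the optimum: press time uses 206 of 206 (binding); cutting uses 103 of 114 (slack = 11); paper uses 196 of 204 (slack = 8); ink uses 98 of 98 (binding).
By complementary slackness, y = 0 for the non-binding constraints.
The binding rows give the dual system: 2·y_press time + 2·y_ink = 34 and 6·y_press time + 2·y_ink = 72.
Solving: y_press time = 9.5, y_ink = 7.5.
Δz = y_ink·Δb = 7.5 × (4) = 30, so new z* = 2692 + 30 = 2722.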